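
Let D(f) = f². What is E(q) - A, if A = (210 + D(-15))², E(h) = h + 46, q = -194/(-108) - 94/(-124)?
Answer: -158340685/837 ≈ -1.8918e+5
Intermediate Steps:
q = 2138/837 (q = -194*(-1/108) - 94*(-1/124) = 97/54 + 47/62 = 2138/837 ≈ 2.5544)
E(h) = 46 + h
A = 189225 (A = (210 + (-15)²)² = (210 + 225)² = 435² = 189225)
E(q) - A = (46 + 2138/837) - 1*189225 = 40640/837 - 189225 = -158340685/837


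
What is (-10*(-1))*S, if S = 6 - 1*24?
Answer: -180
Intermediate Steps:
S = -18 (S = 6 - 24 = -18)
(-10*(-1))*S = -10*(-1)*(-18) = 10*(-18) = -180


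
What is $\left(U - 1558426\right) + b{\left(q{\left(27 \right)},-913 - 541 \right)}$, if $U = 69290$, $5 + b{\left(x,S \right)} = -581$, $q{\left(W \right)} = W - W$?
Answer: $-1489722$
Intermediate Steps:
$q{\left(W \right)} = 0$
$b{\left(x,S \right)} = -586$ ($b{\left(x,S \right)} = -5 - 581 = -586$)
$\left(U - 1558426\right) + b{\left(q{\left(27 \right)},-913 - 541 \right)} = \left(69290 - 1558426\right) - 586 = -1489136 - 586 = -1489722$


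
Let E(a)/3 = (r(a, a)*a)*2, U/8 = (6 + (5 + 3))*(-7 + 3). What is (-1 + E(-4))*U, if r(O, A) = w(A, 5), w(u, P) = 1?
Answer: 11200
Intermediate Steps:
r(O, A) = 1
U = -448 (U = 8*((6 + (5 + 3))*(-7 + 3)) = 8*((6 + 8)*(-4)) = 8*(14*(-4)) = 8*(-56) = -448)
E(a) = 6*a (E(a) = 3*((1*a)*2) = 3*(a*2) = 3*(2*a) = 6*a)
(-1 + E(-4))*U = (-1 + 6*(-4))*(-448) = (-1 - 24)*(-448) = -25*(-448) = 11200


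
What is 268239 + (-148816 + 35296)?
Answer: 154719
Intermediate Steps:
268239 + (-148816 + 35296) = 268239 - 113520 = 154719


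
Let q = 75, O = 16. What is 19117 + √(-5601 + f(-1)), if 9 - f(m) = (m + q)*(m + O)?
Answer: 19117 + I*√6702 ≈ 19117.0 + 81.866*I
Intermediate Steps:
f(m) = 9 - (16 + m)*(75 + m) (f(m) = 9 - (m + 75)*(m + 16) = 9 - (75 + m)*(16 + m) = 9 - (16 + m)*(75 + m))
19117 + √(-5601 + f(-1)) = 19117 + √(-5601 + (-1191 - 1*(-1)² - 91*(-1))) = 19117 + √(-5601 + (-1191 - 1*1 + 91)) = 19117 + √(-5601 + (-1191 - 1 + 91)) = 19117 + √(-5601 - 1101) = 19117 + √(-6702) = 19117 + I*√6702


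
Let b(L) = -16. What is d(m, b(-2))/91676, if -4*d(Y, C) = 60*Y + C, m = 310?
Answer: -2323/45838 ≈ -0.050678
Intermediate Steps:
d(Y, C) = -15*Y - C/4 (d(Y, C) = -(60*Y + C)/4 = -(C + 60*Y)/4 = -15*Y - C/4)
d(m, b(-2))/91676 = (-15*310 - ¼*(-16))/91676 = (-4650 + 4)*(1/91676) = -4646*1/91676 = -2323/45838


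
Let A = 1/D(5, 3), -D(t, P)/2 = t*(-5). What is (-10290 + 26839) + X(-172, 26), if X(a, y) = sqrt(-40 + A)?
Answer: 16549 + I*sqrt(3998)/10 ≈ 16549.0 + 6.323*I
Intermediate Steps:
D(t, P) = 10*t (D(t, P) = -2*t*(-5) = -(-10)*t = 10*t)
A = 1/50 (A = 1/(10*5) = 1/50 ≈ 0.020000)
X(a, y) = I*sqrt(3998)/10 (X(a, y) = sqrt(-40 + 1/50) = sqrt(-1999/50) = I*sqrt(3998)/10)
(-10290 + 26839) + X(-172, 26) = (-10290 + 26839) + I*sqrt(3998)/10 = 16549 + I*sqrt(3998)/10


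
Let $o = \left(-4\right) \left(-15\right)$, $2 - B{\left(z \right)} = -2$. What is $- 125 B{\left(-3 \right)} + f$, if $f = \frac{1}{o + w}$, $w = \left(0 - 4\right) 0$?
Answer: $- \frac{29999}{60} \approx -499.98$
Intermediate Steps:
$w = 0$ ($w = \left(-4\right) 0 = 0$)
$B{\left(z \right)} = 4$ ($B{\left(z \right)} = 2 - -2 = 2 + 2 = 4$)
$o = 60$
$f = \frac{1}{60}$ ($f = \frac{1}{60 + 0} = \frac{1}{60} \approx 0.016667$)
$- 125 B{\left(-3 \right)} + f = \left(-125\right) 4 + \frac{1}{60} = -500 + \frac{1}{60} = - \frac{29999}{60}$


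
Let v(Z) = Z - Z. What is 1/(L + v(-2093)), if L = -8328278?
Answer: -1/8328278 ≈ -1.2007e-7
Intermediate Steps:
v(Z) = 0
1/(L + v(-2093)) = 1/(-8328278 + 0) = 1/(-8328278) = -1/8328278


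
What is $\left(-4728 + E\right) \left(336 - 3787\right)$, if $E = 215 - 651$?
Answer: $17820964$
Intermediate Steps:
$E = -436$ ($E = 215 - 651 = -436$)
$\left(-4728 + E\right) \left(336 - 3787\right) = \left(-4728 - 436\right) \left(336 - 3787\right) = \left(-5164\right) \left(-3451\right) = 17820964$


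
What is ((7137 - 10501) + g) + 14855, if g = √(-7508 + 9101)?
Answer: 11491 + 3*√177 ≈ 11531.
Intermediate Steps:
g = 3*√177 (g = √1593 = 3*√177 ≈ 39.912)
((7137 - 10501) + g) + 14855 = ((7137 - 10501) + 3*√177) + 14855 = (-3364 + 3*√177) + 14855 = 11491 + 3*√177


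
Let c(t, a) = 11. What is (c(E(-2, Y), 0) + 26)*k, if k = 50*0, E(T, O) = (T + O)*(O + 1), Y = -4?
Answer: 0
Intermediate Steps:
E(T, O) = (1 + O)*(O + T) (E(T, O) = (O + T)*(1 + O) = (1 + O)*(O + T))
k = 0
(c(E(-2, Y), 0) + 26)*k = (11 + 26)*0 = 37*0 = 0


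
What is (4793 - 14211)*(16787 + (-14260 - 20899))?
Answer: 173027496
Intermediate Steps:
(4793 - 14211)*(16787 + (-14260 - 20899)) = -9418*(16787 - 35159) = -9418*(-18372) = 173027496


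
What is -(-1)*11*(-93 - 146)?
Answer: -2629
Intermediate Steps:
-(-1)*11*(-93 - 146) = -(-1)*11*(-239) = -(-1)*(-2629) = -1*2629 = -2629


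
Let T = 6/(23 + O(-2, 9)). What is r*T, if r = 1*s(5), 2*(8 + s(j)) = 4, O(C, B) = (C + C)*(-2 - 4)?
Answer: -36/47 ≈ -0.76596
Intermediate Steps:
O(C, B) = -12*C (O(C, B) = (2*C)*(-6) = -12*C)
s(j) = -6 (s(j) = -8 + (½)*4 = -8 + 2 = -6)
T = 6/47 (T = 6/(23 - 12*(-2)) = 6/(23 + 24) = 6/47 ≈ 0.12766)
r = -6 (r = 1*(-6) = -6)
r*T = -6*6/47 = -36/47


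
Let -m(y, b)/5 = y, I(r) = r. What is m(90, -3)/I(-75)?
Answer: 6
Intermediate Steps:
m(y, b) = -5*y
m(90, -3)/I(-75) = -5*90/(-75) = -450*(-1/75) = 6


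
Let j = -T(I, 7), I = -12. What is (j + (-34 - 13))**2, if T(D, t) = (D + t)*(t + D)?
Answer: 5184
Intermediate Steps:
T(D, t) = (D + t)**2 (T(D, t) = (D + t)*(D + t) = (D + t)**2)
j = -25 (j = -(-12 + 7)**2 = -1*(-5)**2 = -1*25 = -25)
(j + (-34 - 13))**2 = (-25 + (-34 - 13))**2 = (-25 - 47)**2 = (-72)**2 = 5184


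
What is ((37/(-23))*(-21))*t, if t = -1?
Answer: -777/23 ≈ -33.783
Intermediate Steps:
((37/(-23))*(-21))*t = ((37/(-23))*(-21))*(-1) = ((37*(-1/23))*(-21))*(-1) = -37/23*(-21)*(-1) = (777/23)*(-1) = -777/23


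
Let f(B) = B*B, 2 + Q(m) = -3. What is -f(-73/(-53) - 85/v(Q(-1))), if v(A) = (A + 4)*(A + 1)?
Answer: -17749369/44944 ≈ -394.92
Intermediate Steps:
Q(m) = -5 (Q(m) = -2 - 3 = -5)
v(A) = (1 + A)*(4 + A) (v(A) = (4 + A)*(1 + A) = (1 + A)*(4 + A))
f(B) = B**2
-f(-73/(-53) - 85/v(Q(-1))) = -(-73/(-53) - 85/(4 + (-5)**2 + 5*(-5)))**2 = -(-73*(-1/53) - 85/(4 + 25 - 25))**2 = -(73/53 - 85/4)**2 = -(-4213/212)**2 = -1*17749369/44944 = -17749369/44944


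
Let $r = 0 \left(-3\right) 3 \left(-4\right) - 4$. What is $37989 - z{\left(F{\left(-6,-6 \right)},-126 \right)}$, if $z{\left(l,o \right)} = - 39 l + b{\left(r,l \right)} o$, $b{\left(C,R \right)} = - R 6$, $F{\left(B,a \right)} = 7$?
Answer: $32970$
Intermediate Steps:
$r = -4$ ($r = 0 \left(\left(-9\right) \left(-4\right)\right) - 4 = 0 \cdot 36 - 4 = 0 - 4 = -4$)
$b{\left(C,R \right)} = - 6 R$
$z{\left(l,o \right)} = - 39 l - 6 l o$ ($z{\left(l,o \right)} = - 39 l + - 6 l o = - 39 l - 6 l o$)
$37989 - z{\left(F{\left(-6,-6 \right)},-126 \right)} = 37989 - 3 \cdot 7 \left(-13 - -252\right) = 37989 - 3 \cdot 7 \left(-13 + 252\right) = 37989 - 3 \cdot 7 \cdot 239 = 37989 - 5019 = 32970$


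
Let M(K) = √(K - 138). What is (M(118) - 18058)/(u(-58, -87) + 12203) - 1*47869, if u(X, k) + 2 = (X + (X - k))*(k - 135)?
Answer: -892248349/18639 + 2*I*√5/18639 ≈ -47870.0 + 0.00023993*I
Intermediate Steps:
u(X, k) = -2 + (-135 + k)*(-k + 2*X) (u(X, k) = -2 + (X + (X - k))*(k - 135) = -2 + (-k + 2*X)*(-135 + k) = -2 + (-135 + k)*(-k + 2*X))
M(K) = √(-138 + K)
(M(118) - 18058)/(u(-58, -87) + 12203) - 1*47869 = (√(-138 + 118) - 18058)/((-2 - 1*(-87)² - 270*(-58) + 135*(-87) + 2*(-58)*(-87)) + 12203) - 1*47869 = (√(-20) - 18058)/((-2 - 1*7569 + 15660 - 11745 + 10092) + 12203) - 47869 = (2*I*√5 - 18058)/((-2 - 7569 + 15660 - 11745 + 10092) + 12203) - 47869 = (-18058 + 2*I*√5)/(6436 + 12203) - 47869 = (-18058 + 2*I*√5)/18639 - 47869 = (-18058 + 2*I*√5)*(1/18639) - 47869 = (-18058/18639 + 2*I*√5/18639) - 47869 = -892248349/18639 + 2*I*√5/18639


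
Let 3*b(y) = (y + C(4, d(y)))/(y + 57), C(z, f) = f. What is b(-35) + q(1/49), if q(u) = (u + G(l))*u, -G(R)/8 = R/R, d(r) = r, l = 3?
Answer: -96938/79233 ≈ -1.2235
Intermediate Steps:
G(R) = -8 (G(R) = -8*R/R = -8*1 = -8)
q(u) = u*(-8 + u) (q(u) = (u - 8)*u = (-8 + u)*u = u*(-8 + u))
b(y) = 2*y/(3*(57 + y)) (b(y) = ((y + y)/(y + 57))/3 = ((2*y)/(57 + y))/3 = (2*y/(57 + y))/3 = 2*y/(3*(57 + y)))
b(-35) + q(1/49) = (2/3)*(-35)/(57 - 35) + (-8 + 1/49)/49 = (2/3)*(-35)/22 + (-8 + 1/49)/49 = (2/3)*(-35)*(1/22) + (1/49)*(-391/49) = -35/33 - 391/2401 = -96938/79233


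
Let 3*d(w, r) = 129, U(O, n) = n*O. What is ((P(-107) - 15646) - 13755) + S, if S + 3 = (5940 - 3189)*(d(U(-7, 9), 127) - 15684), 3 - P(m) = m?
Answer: -43057685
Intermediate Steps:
U(O, n) = O*n
P(m) = 3 - m
d(w, r) = 43 (d(w, r) = (1/3)*129 = 43)
S = -43028394 (S = -3 + (5940 - 3189)*(43 - 15684) = -3 + 2751*(-15641) = -3 - 43028391 = -43028394)
((P(-107) - 15646) - 13755) + S = (((3 - 1*(-107)) - 15646) - 13755) - 43028394 = (((3 + 107) - 15646) - 13755) - 43028394 = ((110 - 15646) - 13755) - 43028394 = (-15536 - 13755) - 43028394 = -29291 - 43028394 = -43057685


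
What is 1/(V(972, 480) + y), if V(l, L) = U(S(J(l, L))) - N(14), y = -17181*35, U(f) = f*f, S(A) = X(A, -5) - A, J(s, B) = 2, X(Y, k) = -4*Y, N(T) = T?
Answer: -1/601249 ≈ -1.6632e-6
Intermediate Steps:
S(A) = -5*A (S(A) = -4*A - A = -5*A)
U(f) = f²
y = -601335
V(l, L) = 86 (V(l, L) = (-5*2)² - 1*14 = (-10)² - 14 = 100 - 14 = 86)
1/(V(972, 480) + y) = 1/(86 - 601335) = 1/(-601249) = -1/601249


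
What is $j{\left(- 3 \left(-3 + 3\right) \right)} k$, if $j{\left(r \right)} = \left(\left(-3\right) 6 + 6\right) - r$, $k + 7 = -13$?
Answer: $240$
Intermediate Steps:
$k = -20$ ($k = -7 - 13 = -20$)
$j{\left(r \right)} = -12 - r$ ($j{\left(r \right)} = \left(-18 + 6\right) - r = -12 - r$)
$j{\left(- 3 \left(-3 + 3\right) \right)} k = \left(-12 - - 3 \left(-3 + 3\right)\right) \left(-20\right) = \left(-12 - \left(-3\right) 0\right) \left(-20\right) = \left(-12 - 0\right) \left(-20\right) = \left(-12 + 0\right) \left(-20\right) = \left(-12\right) \left(-20\right) = 240$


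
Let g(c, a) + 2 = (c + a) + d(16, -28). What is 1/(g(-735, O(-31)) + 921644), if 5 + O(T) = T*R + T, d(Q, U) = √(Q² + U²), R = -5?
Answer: 460513/424144445818 - √65/212072222909 ≈ 1.0857e-6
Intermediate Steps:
O(T) = -5 - 4*T (O(T) = -5 + (T*(-5) + T) = -5 + (-5*T + T) = -5 - 4*T)
g(c, a) = -2 + a + c + 4*√65 (g(c, a) = -2 + ((c + a) + √(16² + (-28)²)) = -2 + ((a + c) + √(256 + 784)) = -2 + ((a + c) + √1040) = -2 + ((a + c) + 4*√65) = -2 + (a + c + 4*√65) = -2 + a + c + 4*√65)
1/(g(-735, O(-31)) + 921644) = 1/((-2 + (-5 - 4*(-31)) - 735 + 4*√65) + 921644) = 1/((-2 + (-5 + 124) - 735 + 4*√65) + 921644) = 1/((-2 + 119 - 735 + 4*√65) + 921644) = 1/((-618 + 4*√65) + 921644) = 1/(921026 + 4*√65)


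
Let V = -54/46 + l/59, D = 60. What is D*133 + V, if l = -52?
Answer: 10826071/1357 ≈ 7977.9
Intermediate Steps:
V = -2789/1357 (V = -54/46 - 52/59 = -54*1/46 - 52*1/59 = -27/23 - 52/59 = -2789/1357 ≈ -2.0553)
D*133 + V = 60*133 - 2789/1357 = 7980 - 2789/1357 = 10826071/1357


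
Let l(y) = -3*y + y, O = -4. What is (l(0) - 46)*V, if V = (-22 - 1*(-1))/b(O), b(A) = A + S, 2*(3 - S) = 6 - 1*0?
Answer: -483/2 ≈ -241.50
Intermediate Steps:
S = 0 (S = 3 - (6 - 1*0)/2 = 3 - (6 + 0)/2 = 3 - ½*6 = 3 - 3 = 0)
b(A) = A (b(A) = A + 0 = A)
V = 21/4 (V = (-22 - 1*(-1))/(-4) = (-22 + 1)*(-¼) = -21*(-¼) = 21/4 ≈ 5.2500)
l(y) = -2*y
(l(0) - 46)*V = (-2*0 - 46)*(21/4) = (0 - 46)*(21/4) = -46*21/4 = -483/2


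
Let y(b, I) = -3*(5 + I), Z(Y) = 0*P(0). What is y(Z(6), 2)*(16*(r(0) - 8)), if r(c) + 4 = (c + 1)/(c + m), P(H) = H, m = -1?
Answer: 4368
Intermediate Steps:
r(c) = -4 + (1 + c)/(-1 + c) (r(c) = -4 + (c + 1)/(c - 1) = -4 + (1 + c)/(-1 + c))
Z(Y) = 0 (Z(Y) = 0*0 = 0)
y(b, I) = -15 - 3*I
y(Z(6), 2)*(16*(r(0) - 8)) = (-15 - 3*2)*(16*((5 - 3*0)/(-1 + 0) - 8)) = (-15 - 6)*(16*((5 + 0)/(-1) - 8)) = -336*(-1*5 - 8) = -336*(-5 - 8) = -336*(-13) = -21*(-208) = 4368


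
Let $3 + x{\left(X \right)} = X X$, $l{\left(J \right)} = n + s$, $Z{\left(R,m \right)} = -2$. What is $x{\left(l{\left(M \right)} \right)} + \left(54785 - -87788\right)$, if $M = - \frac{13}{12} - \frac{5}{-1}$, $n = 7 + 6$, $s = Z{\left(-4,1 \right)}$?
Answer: $142691$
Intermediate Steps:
$s = -2$
$n = 13$
$M = \frac{47}{12}$ ($M = \left(-13\right) \frac{1}{12} - -5 = - \frac{13}{12} + 5 = \frac{47}{12} \approx 3.9167$)
$l{\left(J \right)} = 11$ ($l{\left(J \right)} = 13 - 2 = 11$)
$x{\left(X \right)} = -3 + X^{2}$ ($x{\left(X \right)} = -3 + X X = -3 + X^{2}$)
$x{\left(l{\left(M \right)} \right)} + \left(54785 - -87788\right) = \left(-3 + 11^{2}\right) + \left(54785 - -87788\right) = \left(-3 + 121\right) + \left(54785 + 87788\right) = 118 + 142573 = 142691$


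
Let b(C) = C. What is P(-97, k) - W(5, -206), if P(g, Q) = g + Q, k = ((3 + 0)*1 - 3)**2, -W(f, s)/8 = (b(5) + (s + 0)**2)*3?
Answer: 1018487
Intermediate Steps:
W(f, s) = -120 - 24*s**2 (W(f, s) = -8*(5 + (s + 0)**2)*3 = -8*(5 + s**2)*3 = -8*(15 + 3*s**2) = -120 - 24*s**2)
k = 0 (k = (3*1 - 3)**2 = (3 - 3)**2 = 0**2 = 0)
P(g, Q) = Q + g
P(-97, k) - W(5, -206) = (0 - 97) - (-120 - 24*(-206)**2) = -97 - (-120 - 24*42436) = -97 - (-120 - 1018464) = -97 - 1*(-1018584) = -97 + 1018584 = 1018487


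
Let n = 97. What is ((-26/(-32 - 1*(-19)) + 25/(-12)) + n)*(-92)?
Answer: -26749/3 ≈ -8916.3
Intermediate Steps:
((-26/(-32 - 1*(-19)) + 25/(-12)) + n)*(-92) = ((-26/(-32 - 1*(-19)) + 25/(-12)) + 97)*(-92) = ((-26/(-32 + 19) + 25*(-1/12)) + 97)*(-92) = ((-26/(-13) - 25/12) + 97)*(-92) = ((-26*(-1/13) - 25/12) + 97)*(-92) = ((2 - 25/12) + 97)*(-92) = (-1/12 + 97)*(-92) = (1163/12)*(-92) = -26749/3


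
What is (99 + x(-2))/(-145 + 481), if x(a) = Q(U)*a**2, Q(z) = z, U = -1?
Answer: 95/336 ≈ 0.28274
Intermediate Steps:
x(a) = -a**2
(99 + x(-2))/(-145 + 481) = (99 - 1*(-2)**2)/(-145 + 481) = (99 - 1*4)/336 = (99 - 4)*(1/336) = 95*(1/336) = 95/336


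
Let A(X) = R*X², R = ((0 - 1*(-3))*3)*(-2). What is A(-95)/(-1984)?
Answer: 81225/992 ≈ 81.880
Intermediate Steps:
R = -18 (R = ((0 + 3)*3)*(-2) = (3*3)*(-2) = 9*(-2) = -18)
A(X) = -18*X²
A(-95)/(-1984) = -18*(-95)²/(-1984) = -18*9025*(-1/1984) = -162450*(-1/1984) = 81225/992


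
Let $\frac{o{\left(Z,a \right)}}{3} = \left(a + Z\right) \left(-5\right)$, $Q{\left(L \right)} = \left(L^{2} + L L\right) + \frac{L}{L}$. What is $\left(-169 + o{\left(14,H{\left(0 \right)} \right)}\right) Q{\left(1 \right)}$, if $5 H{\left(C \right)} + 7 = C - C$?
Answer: $-1074$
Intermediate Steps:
$H{\left(C \right)} = - \frac{7}{5}$ ($H{\left(C \right)} = - \frac{7}{5} + \frac{C - C}{5} = - \frac{7}{5} + \frac{1}{5} \cdot 0 = - \frac{7}{5} + 0 = - \frac{7}{5}$)
$Q{\left(L \right)} = 1 + 2 L^{2}$ ($Q{\left(L \right)} = \left(L^{2} + L^{2}\right) + 1 = 2 L^{2} + 1 = 1 + 2 L^{2}$)
$o{\left(Z,a \right)} = - 15 Z - 15 a$ ($o{\left(Z,a \right)} = 3 \left(a + Z\right) \left(-5\right) = 3 \left(Z + a\right) \left(-5\right) = 3 \left(- 5 Z - 5 a\right) = - 15 Z - 15 a$)
$\left(-169 + o{\left(14,H{\left(0 \right)} \right)}\right) Q{\left(1 \right)} = \left(-169 - 189\right) \left(1 + 2 \cdot 1^{2}\right) = \left(-169 + \left(-210 + 21\right)\right) \left(1 + 2 \cdot 1\right) = \left(-169 - 189\right) \left(1 + 2\right) = \left(-358\right) 3 = -1074$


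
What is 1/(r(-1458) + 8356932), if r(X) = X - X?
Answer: 1/8356932 ≈ 1.1966e-7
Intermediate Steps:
r(X) = 0
1/(r(-1458) + 8356932) = 1/(0 + 8356932) = 1/8356932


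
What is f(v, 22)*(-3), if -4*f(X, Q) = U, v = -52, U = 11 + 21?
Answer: 24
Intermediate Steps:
U = 32
f(X, Q) = -8 (f(X, Q) = -¼*32 = -8)
f(v, 22)*(-3) = -8*(-3) = 24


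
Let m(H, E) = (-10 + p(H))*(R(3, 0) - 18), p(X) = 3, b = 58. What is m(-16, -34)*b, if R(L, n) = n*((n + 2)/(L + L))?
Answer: 7308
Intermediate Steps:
R(L, n) = n*(2 + n)/(2*L) (R(L, n) = n*((2 + n)/((2*L))) = n*((2 + n)*(1/(2*L))) = n*((2 + n)/(2*L)) = n*(2 + n)/(2*L))
m(H, E) = 126 (m(H, E) = (-10 + 3)*((½)*0*(2 + 0)/3 - 18) = -7*((½)*0*(⅓)*2 - 18) = -7*(0 - 18) = -7*(-18) = 126)
m(-16, -34)*b = 126*58 = 7308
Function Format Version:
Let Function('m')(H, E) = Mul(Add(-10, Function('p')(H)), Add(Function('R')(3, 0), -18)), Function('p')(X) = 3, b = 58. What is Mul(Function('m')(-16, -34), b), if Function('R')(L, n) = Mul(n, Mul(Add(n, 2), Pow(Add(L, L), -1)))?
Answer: 7308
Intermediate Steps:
Function('R')(L, n) = Mul(Rational(1, 2), n, Pow(L, -1), Add(2, n)) (Function('R')(L, n) = Mul(n, Mul(Add(2, n), Pow(Mul(2, L), -1))) = Mul(n, Mul(Add(2, n), Mul(Rational(1, 2), Pow(L, -1)))) = Mul(n, Mul(Rational(1, 2), Pow(L, -1), Add(2, n))) = Mul(Rational(1, 2), n, Pow(L, -1), Add(2, n)))
Function('m')(H, E) = 126 (Function('m')(H, E) = Mul(Add(-10, 3), Add(Mul(Rational(1, 2), 0, Pow(3, -1), Add(2, 0)), -18)) = Mul(-7, Add(Mul(Rational(1, 2), 0, Rational(1, 3), 2), -18)) = Mul(-7, Add(0, -18)) = Mul(-7, -18) = 126)
Mul(Function('m')(-16, -34), b) = Mul(126, 58) = 7308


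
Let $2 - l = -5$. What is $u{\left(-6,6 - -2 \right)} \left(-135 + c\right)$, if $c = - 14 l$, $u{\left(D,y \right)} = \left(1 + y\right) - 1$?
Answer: $-1864$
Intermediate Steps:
$l = 7$ ($l = 2 - -5 = 2 + 5 = 7$)
$u{\left(D,y \right)} = y$
$c = -98$ ($c = \left(-14\right) 7 = -98$)
$u{\left(-6,6 - -2 \right)} \left(-135 + c\right) = \left(6 - -2\right) \left(-135 - 98\right) = \left(6 + 2\right) \left(-233\right) = 8 \left(-233\right) = -1864$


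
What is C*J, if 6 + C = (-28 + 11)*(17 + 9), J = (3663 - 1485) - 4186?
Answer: 899584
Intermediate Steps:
J = -2008 (J = 2178 - 4186 = -2008)
C = -448 (C = -6 + (-28 + 11)*(17 + 9) = -6 - 17*26 = -6 - 442 = -448)
C*J = -448*(-2008) = 899584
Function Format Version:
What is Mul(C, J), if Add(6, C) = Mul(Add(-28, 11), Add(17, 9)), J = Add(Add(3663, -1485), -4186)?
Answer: 899584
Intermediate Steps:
J = -2008 (J = Add(2178, -4186) = -2008)
C = -448 (C = Add(-6, Mul(Add(-28, 11), Add(17, 9))) = Add(-6, Mul(-17, 26)) = Add(-6, -442) = -448)
Mul(C, J) = Mul(-448, -2008) = 899584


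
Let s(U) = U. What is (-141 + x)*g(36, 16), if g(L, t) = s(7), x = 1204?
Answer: 7441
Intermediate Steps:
g(L, t) = 7
(-141 + x)*g(36, 16) = (-141 + 1204)*7 = 1063*7 = 7441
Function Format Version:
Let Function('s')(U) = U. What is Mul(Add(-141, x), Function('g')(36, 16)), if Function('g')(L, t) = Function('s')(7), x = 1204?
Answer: 7441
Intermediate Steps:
Function('g')(L, t) = 7
Mul(Add(-141, x), Function('g')(36, 16)) = Mul(Add(-141, 1204), 7) = Mul(1063, 7) = 7441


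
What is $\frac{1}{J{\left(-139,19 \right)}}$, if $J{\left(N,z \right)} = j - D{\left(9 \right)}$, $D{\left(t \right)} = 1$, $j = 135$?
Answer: $\frac{1}{134} \approx 0.0074627$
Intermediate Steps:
$J{\left(N,z \right)} = 134$ ($J{\left(N,z \right)} = 135 - 1 = 134$)
$\frac{1}{J{\left(-139,19 \right)}} = \frac{1}{134}$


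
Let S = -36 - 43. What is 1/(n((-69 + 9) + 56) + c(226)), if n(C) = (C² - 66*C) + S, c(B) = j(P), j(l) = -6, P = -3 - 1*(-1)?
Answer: 1/195 ≈ 0.0051282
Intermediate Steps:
P = -2 (P = -3 + 1 = -2)
c(B) = -6
S = -79
n(C) = -79 + C² - 66*C (n(C) = (C² - 66*C) - 79 = -79 + C² - 66*C)
1/(n((-69 + 9) + 56) + c(226)) = 1/((-79 + ((-69 + 9) + 56)² - 66*((-69 + 9) + 56)) - 6) = 1/((-79 + (-60 + 56)² - 66*(-60 + 56)) - 6) = 1/((-79 + (-4)² - 66*(-4)) - 6) = 1/((-79 + 16 + 264) - 6) = 1/(201 - 6) = 1/195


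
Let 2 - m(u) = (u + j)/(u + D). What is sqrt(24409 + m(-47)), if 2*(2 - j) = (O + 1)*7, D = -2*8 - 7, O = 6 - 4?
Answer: sqrt(119610015)/70 ≈ 156.24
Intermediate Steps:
O = 2
D = -23 (D = -16 - 7 = -23)
j = -17/2 (j = 2 - (2 + 1)*7/2 = 2 - 3*7/2 = 2 - 1/2*21 = 2 - 21/2 = -17/2 ≈ -8.5000)
m(u) = 2 - (-17/2 + u)/(-23 + u) (m(u) = 2 - (u - 17/2)/(u - 23) = 2 - (-17/2 + u)/(-23 + u))
sqrt(24409 + m(-47)) = sqrt(24409 + (-75/2 - 47)/(-23 - 47)) = sqrt(24409 - 169/2/(-70)) = sqrt(24409 - 1/70*(-169/2)) = sqrt(24409 + 169/140) = sqrt(3417429/140) = sqrt(119610015)/70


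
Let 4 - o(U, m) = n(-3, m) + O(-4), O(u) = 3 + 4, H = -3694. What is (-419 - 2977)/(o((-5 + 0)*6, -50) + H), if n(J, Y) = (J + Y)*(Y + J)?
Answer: 1698/3253 ≈ 0.52198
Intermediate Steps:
O(u) = 7
n(J, Y) = (J + Y)² (n(J, Y) = (J + Y)*(J + Y) = (J + Y)²)
o(U, m) = -3 - (-3 + m)² (o(U, m) = 4 - ((-3 + m)² + 7) = 4 - (7 + (-3 + m)²) = 4 + (-7 - (-3 + m)²) = -3 - (-3 + m)²)
(-419 - 2977)/(o((-5 + 0)*6, -50) + H) = (-419 - 2977)/((-3 - (-3 - 50)²) - 3694) = -3396/((-3 - 1*(-53)²) - 3694) = -3396/((-3 - 1*2809) - 3694) = -3396/((-3 - 2809) - 3694) = -3396/(-2812 - 3694) = -3396/(-6506) = -3396*(-1/6506) = 1698/3253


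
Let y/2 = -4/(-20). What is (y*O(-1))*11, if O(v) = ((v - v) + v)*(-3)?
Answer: 66/5 ≈ 13.200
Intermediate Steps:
y = ⅖ (y = 2*(-4/(-20)) = 2*(-4*(-1/20)) = 2*(⅕) = ⅖ ≈ 0.40000)
O(v) = -3*v (O(v) = (0 + v)*(-3) = v*(-3) = -3*v)
(y*O(-1))*11 = (2*(-3*(-1))/5)*11 = ((⅖)*3)*11 = (6/5)*11 = 66/5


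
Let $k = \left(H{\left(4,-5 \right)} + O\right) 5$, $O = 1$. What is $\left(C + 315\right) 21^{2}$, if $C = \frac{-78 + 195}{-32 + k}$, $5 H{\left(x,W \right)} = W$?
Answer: $\frac{4393683}{32} \approx 1.373 \cdot 10^{5}$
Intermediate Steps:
$H{\left(x,W \right)} = \frac{W}{5}$
$k = 0$ ($k = \left(\frac{1}{5} \left(-5\right) + 1\right) 5 = \left(-1 + 1\right) 5 = 0 \cdot 5 = 0$)
$C = - \frac{117}{32}$ ($C = \frac{-78 + 195}{-32 + 0} = \frac{117}{-32} = 117 \left(- \frac{1}{32}\right) = - \frac{117}{32} \approx -3.6563$)
$\left(C + 315\right) 21^{2} = \left(- \frac{117}{32} + 315\right) 21^{2} = \frac{9963}{32} \cdot 441 = \frac{4393683}{32}$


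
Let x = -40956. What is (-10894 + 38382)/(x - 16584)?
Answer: -6872/14385 ≈ -0.47772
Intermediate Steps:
(-10894 + 38382)/(x - 16584) = (-10894 + 38382)/(-40956 - 16584) = 27488/(-57540) = 27488*(-1/57540) = -6872/14385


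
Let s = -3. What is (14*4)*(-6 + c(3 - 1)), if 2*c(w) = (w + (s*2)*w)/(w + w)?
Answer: -406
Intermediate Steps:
c(w) = -5/4 (c(w) = ((w + (-3*2)*w)/(w + w))/2 = ((w - 6*w)/((2*w)))/2 = ((-5*w)*(1/(2*w)))/2 = (1/2)*(-5/2) = -5/4)
(14*4)*(-6 + c(3 - 1)) = (14*4)*(-6 - 5/4) = 56*(-29/4) = -406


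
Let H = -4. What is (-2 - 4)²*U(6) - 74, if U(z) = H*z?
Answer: -938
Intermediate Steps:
U(z) = -4*z
(-2 - 4)²*U(6) - 74 = (-2 - 4)²*(-4*6) - 74 = (-6)²*(-24) - 74 = 36*(-24) - 74 = -864 - 74 = -938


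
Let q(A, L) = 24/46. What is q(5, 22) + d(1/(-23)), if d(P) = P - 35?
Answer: -794/23 ≈ -34.522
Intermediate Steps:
q(A, L) = 12/23 (q(A, L) = 24*(1/46) = 12/23)
d(P) = -35 + P
q(5, 22) + d(1/(-23)) = 12/23 + (-35 + 1/(-23)) = 12/23 + (-35 - 1/23) = 12/23 - 806/23 = -794/23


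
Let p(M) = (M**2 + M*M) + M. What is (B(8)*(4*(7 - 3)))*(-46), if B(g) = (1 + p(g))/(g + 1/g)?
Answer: -806656/65 ≈ -12410.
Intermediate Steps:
p(M) = M + 2*M**2 (p(M) = (M**2 + M**2) + M = 2*M**2 + M = M + 2*M**2)
B(g) = (1 + g*(1 + 2*g))/(g + 1/g)
(B(8)*(4*(7 - 3)))*(-46) = ((8*(1 + 8*(1 + 2*8))/(1 + 8**2))*(4*(7 - 3)))*(-46) = ((8*(1 + 8*(1 + 16))/(1 + 64))*(4*4))*(-46) = ((8*(1 + 8*17)/65)*16)*(-46) = ((8*(1/65)*(1 + 136))*16)*(-46) = ((8*(1/65)*137)*16)*(-46) = ((1096/65)*16)*(-46) = (17536/65)*(-46) = -806656/65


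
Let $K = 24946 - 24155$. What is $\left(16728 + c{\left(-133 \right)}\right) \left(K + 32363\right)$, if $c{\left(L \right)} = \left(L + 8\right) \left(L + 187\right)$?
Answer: $330810612$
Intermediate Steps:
$c{\left(L \right)} = \left(8 + L\right) \left(187 + L\right)$
$K = 791$
$\left(16728 + c{\left(-133 \right)}\right) \left(K + 32363\right) = \left(16728 + \left(1496 + \left(-133\right)^{2} + 195 \left(-133\right)\right)\right) \left(791 + 32363\right) = \left(16728 + \left(1496 + 17689 - 25935\right)\right) 33154 = \left(16728 - 6750\right) 33154 = 9978 \cdot 33154 = 330810612$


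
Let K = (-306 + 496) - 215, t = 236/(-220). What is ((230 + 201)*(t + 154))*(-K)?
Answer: 18125705/11 ≈ 1.6478e+6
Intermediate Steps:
t = -59/55 (t = 236*(-1/220) = -59/55 ≈ -1.0727)
K = -25 (K = 190 - 215 = -25)
((230 + 201)*(t + 154))*(-K) = ((230 + 201)*(-59/55 + 154))*(-1*(-25)) = (431*(8411/55))*25 = (3625141/55)*25 = 18125705/11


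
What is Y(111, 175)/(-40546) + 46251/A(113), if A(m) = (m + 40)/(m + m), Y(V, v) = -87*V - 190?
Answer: 47090859443/689282 ≈ 68319.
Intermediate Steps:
Y(V, v) = -190 - 87*V
A(m) = (40 + m)/(2*m) (A(m) = (40 + m)/((2*m)) = (40 + m)*(1/(2*m)) = (40 + m)/(2*m))
Y(111, 175)/(-40546) + 46251/A(113) = (-190 - 87*111)/(-40546) + 46251/(((1/2)*(40 + 113)/113)) = (-190 - 9657)*(-1/40546) + 46251/(((1/2)*(1/113)*153)) = -9847*(-1/40546) + 46251/(153/226) = 9847/40546 + 46251*(226/153) = 9847/40546 + 1161414/17 = 47090859443/689282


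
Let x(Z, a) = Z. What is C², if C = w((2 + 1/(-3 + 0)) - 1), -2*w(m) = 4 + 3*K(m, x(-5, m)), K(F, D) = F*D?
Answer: 9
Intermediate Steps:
K(F, D) = D*F
w(m) = -2 + 15*m/2 (w(m) = -(4 + 3*(-5*m))/2 = -(4 - 15*m)/2 = -2 + 15*m/2)
C = 3 (C = -2 + 15*((2 + 1/(-3 + 0)) - 1)/2 = -2 + 15*((2 + 1/(-3)) - 1)/2 = -2 + 15*((2 - ⅓) - 1)/2 = -2 + 15*(5/3 - 1)/2 = -2 + (15/2)*(⅔) = -2 + 5 = 3)
C² = 3² = 9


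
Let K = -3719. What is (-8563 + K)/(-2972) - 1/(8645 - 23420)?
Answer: 90734761/21955650 ≈ 4.1326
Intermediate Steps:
(-8563 + K)/(-2972) - 1/(8645 - 23420) = (-8563 - 3719)/(-2972) - 1/(8645 - 23420) = -12282*(-1/2972) - 1/(-14775) = 6141/1486 - 1*(-1/14775) = 6141/1486 + 1/14775 = 90734761/21955650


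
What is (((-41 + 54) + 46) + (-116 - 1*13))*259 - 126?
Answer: -18256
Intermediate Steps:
(((-41 + 54) + 46) + (-116 - 1*13))*259 - 126 = ((13 + 46) + (-116 - 13))*259 - 126 = (59 - 129)*259 - 126 = -70*259 - 126 = -18130 - 126 = -18256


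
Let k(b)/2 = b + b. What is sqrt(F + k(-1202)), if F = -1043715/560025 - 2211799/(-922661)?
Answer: 2*I*sqrt(1426175311115611993312590)/34447548435 ≈ 69.336*I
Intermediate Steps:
k(b) = 4*b (k(b) = 2*(b + b) = 2*(2*b) = 4*b)
F = 18377840624/34447548435 (F = -1043715*1/560025 - 2211799*(-1/922661) = -69581/37335 + 2211799/922661 = 18377840624/34447548435 ≈ 0.53350)
sqrt(F + k(-1202)) = sqrt(18377840624/34447548435 + 4*(-1202)) = sqrt(18377840624/34447548435 - 4808) = sqrt(-165605435034856/34447548435) = 2*I*sqrt(1426175311115611993312590)/34447548435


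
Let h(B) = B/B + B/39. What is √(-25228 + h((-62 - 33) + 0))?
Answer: 2*I*√9593493/39 ≈ 158.84*I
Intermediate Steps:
h(B) = 1 + B/39 (h(B) = 1 + B*(1/39) = 1 + B/39)
√(-25228 + h((-62 - 33) + 0)) = √(-25228 + (1 + ((-62 - 33) + 0)/39)) = √(-25228 + (1 + (-95 + 0)/39)) = √(-25228 + (1 + (1/39)*(-95))) = √(-25228 + (1 - 95/39)) = √(-25228 - 56/39) = √(-983948/39) = 2*I*√9593493/39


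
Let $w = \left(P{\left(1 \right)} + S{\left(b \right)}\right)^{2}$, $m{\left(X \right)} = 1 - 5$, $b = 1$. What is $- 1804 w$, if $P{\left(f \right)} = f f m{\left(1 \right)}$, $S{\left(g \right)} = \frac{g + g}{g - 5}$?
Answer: $-36531$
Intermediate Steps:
$S{\left(g \right)} = \frac{2 g}{-5 + g}$
$m{\left(X \right)} = -4$
$P{\left(f \right)} = - 4 f^{2}$ ($P{\left(f \right)} = f f \left(-4\right) = f^{2} \left(-4\right) = - 4 f^{2}$)
$w = \frac{81}{4}$ ($w = \left(- 4 \cdot 1^{2} + 2 \cdot 1 \frac{1}{-5 + 1}\right)^{2} = \left(\left(-4\right) 1 + 2 \cdot 1 \frac{1}{-4}\right)^{2} = \left(-4 + 2 \cdot 1 \left(- \frac{1}{4}\right)\right)^{2} = \left(-4 - \frac{1}{2}\right)^{2} = \left(- \frac{9}{2}\right)^{2} = \frac{81}{4} \approx 20.25$)
$- 1804 w = \left(-1804\right) \frac{81}{4} = -36531$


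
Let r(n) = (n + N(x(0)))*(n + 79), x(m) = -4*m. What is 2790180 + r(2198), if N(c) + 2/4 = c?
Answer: 15587775/2 ≈ 7.7939e+6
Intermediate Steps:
N(c) = -½ + c
r(n) = (79 + n)*(-½ + n) (r(n) = (n + (-½ - 4*0))*(n + 79) = (n + (-½ + 0))*(79 + n) = (n - ½)*(79 + n) = (-½ + n)*(79 + n) = (79 + n)*(-½ + n))
2790180 + r(2198) = 2790180 + (-79/2 + 2198² + (157/2)*2198) = 2790180 + (-79/2 + 4831204 + 172543) = 2790180 + 10007415/2 = 15587775/2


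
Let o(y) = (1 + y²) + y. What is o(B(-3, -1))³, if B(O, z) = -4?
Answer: 2197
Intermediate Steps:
o(y) = 1 + y + y²
o(B(-3, -1))³ = (1 - 4 + (-4)²)³ = (1 - 4 + 16)³ = 13³ = 2197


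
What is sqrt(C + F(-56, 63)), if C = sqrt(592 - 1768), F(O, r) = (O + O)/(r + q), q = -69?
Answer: sqrt(168 + 126*I*sqrt(6))/3 ≈ 5.3717 + 3.192*I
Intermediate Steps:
F(O, r) = 2*O/(-69 + r) (F(O, r) = (O + O)/(r - 69) = (2*O)/(-69 + r) = 2*O/(-69 + r))
C = 14*I*sqrt(6) (C = sqrt(-1176) = 14*I*sqrt(6) ≈ 34.293*I)
sqrt(C + F(-56, 63)) = sqrt(14*I*sqrt(6) + 2*(-56)/(-69 + 63)) = sqrt(14*I*sqrt(6) + 2*(-56)/(-6)) = sqrt(14*I*sqrt(6) + 2*(-56)*(-1/6)) = sqrt(14*I*sqrt(6) + 56/3) = sqrt(56/3 + 14*I*sqrt(6))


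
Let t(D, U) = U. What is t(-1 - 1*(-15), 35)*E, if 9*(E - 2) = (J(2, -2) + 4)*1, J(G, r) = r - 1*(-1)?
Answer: 245/3 ≈ 81.667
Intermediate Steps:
J(G, r) = 1 + r (J(G, r) = r + 1 = 1 + r)
E = 7/3 (E = 2 + (((1 - 2) + 4)*1)/9 = 2 + ((-1 + 4)*1)/9 = 2 + (3*1)/9 = 2 + (1/9)*3 = 2 + 1/3 = 7/3 ≈ 2.3333)
t(-1 - 1*(-15), 35)*E = 35*(7/3) = 245/3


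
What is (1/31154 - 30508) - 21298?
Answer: -1613964123/31154 ≈ -51806.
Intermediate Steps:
(1/31154 - 30508) - 21298 = -950446231/31154 - 21298 = -1613964123/31154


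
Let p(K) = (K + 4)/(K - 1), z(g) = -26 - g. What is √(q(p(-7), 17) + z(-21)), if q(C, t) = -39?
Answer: 2*I*√11 ≈ 6.6332*I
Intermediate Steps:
p(K) = (4 + K)/(-1 + K)
√(q(p(-7), 17) + z(-21)) = √(-39 + (-26 - 1*(-21))) = √(-39 + (-26 + 21)) = √(-39 - 5) = √(-44) = 2*I*√11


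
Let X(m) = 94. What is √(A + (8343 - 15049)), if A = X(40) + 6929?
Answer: √317 ≈ 17.805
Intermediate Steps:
A = 7023 (A = 94 + 6929 = 7023)
√(A + (8343 - 15049)) = √(7023 + (8343 - 15049)) = √(7023 - 6706) = √317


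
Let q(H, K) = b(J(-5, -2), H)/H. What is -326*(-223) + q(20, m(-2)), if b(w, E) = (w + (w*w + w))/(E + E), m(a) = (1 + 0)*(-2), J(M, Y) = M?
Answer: 11631683/160 ≈ 72698.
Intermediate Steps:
m(a) = -2 (m(a) = 1*(-2) = -2)
b(w, E) = (w² + 2*w)/(2*E) (b(w, E) = (w + (w² + w))/((2*E)) = (w + (w + w²))*(1/(2*E)) = (w² + 2*w)*(1/(2*E)) = (w² + 2*w)/(2*E))
q(H, K) = 15/(2*H²) (q(H, K) = ((½)*(-5)*(2 - 5)/H)/H = ((½)*(-5)*(-3)/H)/H = (15/(2*H))/H = 15/(2*H²))
-326*(-223) + q(20, m(-2)) = -326*(-223) + (15/2)/20² = 72698 + (15/2)*(1/400) = 72698 + 3/160 = 11631683/160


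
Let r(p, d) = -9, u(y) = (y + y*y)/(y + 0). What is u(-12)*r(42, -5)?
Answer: 99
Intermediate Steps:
u(y) = (y + y²)/y
u(-12)*r(42, -5) = (1 - 12)*(-9) = -11*(-9) = 99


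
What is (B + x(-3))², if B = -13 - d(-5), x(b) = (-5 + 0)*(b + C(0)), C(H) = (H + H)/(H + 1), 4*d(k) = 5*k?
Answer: 1089/16 ≈ 68.063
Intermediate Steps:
d(k) = 5*k/4 (d(k) = (5*k)/4 = 5*k/4)
C(H) = 2*H/(1 + H) (C(H) = (2*H)/(1 + H) = 2*H/(1 + H))
x(b) = -5*b (x(b) = (-5 + 0)*(b + 2*0/(1 + 0)) = -5*(b + 2*0/1) = -5*(b + 2*0*1) = -5*(b + 0) = -5*b)
B = -27/4 (B = -13 - 5*(-5)/4 = -13 - 1*(-25/4) = -13 + 25/4 = -27/4 ≈ -6.7500)
(B + x(-3))² = (-27/4 - 5*(-3))² = (-27/4 + 15)² = (33/4)² = 1089/16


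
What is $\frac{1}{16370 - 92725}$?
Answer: $- \frac{1}{76355} \approx -1.3097 \cdot 10^{-5}$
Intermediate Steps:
$\frac{1}{16370 - 92725} = \frac{1}{-76355} = - \frac{1}{76355}$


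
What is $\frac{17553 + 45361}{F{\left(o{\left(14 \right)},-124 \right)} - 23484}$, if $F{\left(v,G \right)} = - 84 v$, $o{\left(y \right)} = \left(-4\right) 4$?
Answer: $- \frac{31457}{11070} \approx -2.8416$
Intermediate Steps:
$o{\left(y \right)} = -16$
$\frac{17553 + 45361}{F{\left(o{\left(14 \right)},-124 \right)} - 23484} = \frac{17553 + 45361}{\left(-84\right) \left(-16\right) - 23484} = \frac{62914}{1344 - 23484} = \frac{62914}{-22140} = 62914 \left(- \frac{1}{22140}\right) = - \frac{31457}{11070}$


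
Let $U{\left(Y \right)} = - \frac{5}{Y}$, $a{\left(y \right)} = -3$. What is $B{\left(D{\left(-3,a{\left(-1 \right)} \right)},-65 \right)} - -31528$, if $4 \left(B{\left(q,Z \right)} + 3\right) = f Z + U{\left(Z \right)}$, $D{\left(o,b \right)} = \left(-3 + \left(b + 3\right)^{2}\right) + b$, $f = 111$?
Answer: $\frac{772753}{26} \approx 29721.0$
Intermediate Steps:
$D{\left(o,b \right)} = -3 + b + \left(3 + b\right)^{2}$ ($D{\left(o,b \right)} = \left(-3 + \left(3 + b\right)^{2}\right) + b = -3 + b + \left(3 + b\right)^{2}$)
$B{\left(q,Z \right)} = -3 - \frac{5}{4 Z} + \frac{111 Z}{4}$ ($B{\left(q,Z \right)} = -3 + \frac{111 Z - \frac{5}{Z}}{4} = -3 + \frac{- \frac{5}{Z} + 111 Z}{4} = -3 + \left(- \frac{5}{4 Z} + \frac{111 Z}{4}\right) = -3 - \frac{5}{4 Z} + \frac{111 Z}{4}$)
$B{\left(D{\left(-3,a{\left(-1 \right)} \right)},-65 \right)} - -31528 = \left(-3 - \frac{5}{4 \left(-65\right)} + \frac{111}{4} \left(-65\right)\right) - -31528 = \left(-3 - - \frac{1}{52} - \frac{7215}{4}\right) + 31528 = \left(-3 + \frac{1}{52} - \frac{7215}{4}\right) + 31528 = - \frac{46975}{26} + 31528 = \frac{772753}{26}$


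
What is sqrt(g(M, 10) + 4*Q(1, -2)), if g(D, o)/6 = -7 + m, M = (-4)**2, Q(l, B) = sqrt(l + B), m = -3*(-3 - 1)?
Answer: sqrt(30 + 4*I) ≈ 5.4893 + 0.36434*I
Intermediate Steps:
m = 12 (m = -3*(-4) = 12)
Q(l, B) = sqrt(B + l)
M = 16
g(D, o) = 30 (g(D, o) = 6*(-7 + 12) = 6*5 = 30)
sqrt(g(M, 10) + 4*Q(1, -2)) = sqrt(30 + 4*sqrt(-2 + 1)) = sqrt(30 + 4*sqrt(-1)) = sqrt(30 + 4*I)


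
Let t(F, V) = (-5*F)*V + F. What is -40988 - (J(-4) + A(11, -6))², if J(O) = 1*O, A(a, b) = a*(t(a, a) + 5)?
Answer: -42070277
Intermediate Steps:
t(F, V) = F - 5*F*V (t(F, V) = -5*F*V + F = F - 5*F*V)
A(a, b) = a*(5 + a*(1 - 5*a)) (A(a, b) = a*(a*(1 - 5*a) + 5) = a*(5 + a*(1 - 5*a)))
J(O) = O
-40988 - (J(-4) + A(11, -6))² = -40988 - (-4 + 11*(5 + 11 - 5*11²))² = -40988 - (-4 + 11*(5 + 11 - 5*121))² = -40988 - (-4 + 11*(5 + 11 - 605))² = -40988 - (-4 + 11*(-589))² = -40988 - (-4 - 6479)² = -40988 - 1*(-6483)² = -40988 - 1*42029289 = -40988 - 42029289 = -42070277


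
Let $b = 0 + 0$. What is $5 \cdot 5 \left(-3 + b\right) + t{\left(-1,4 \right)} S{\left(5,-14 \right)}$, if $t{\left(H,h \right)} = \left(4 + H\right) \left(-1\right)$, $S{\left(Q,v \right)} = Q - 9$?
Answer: $-63$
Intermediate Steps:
$S{\left(Q,v \right)} = -9 + Q$
$t{\left(H,h \right)} = -4 - H$
$b = 0$
$5 \cdot 5 \left(-3 + b\right) + t{\left(-1,4 \right)} S{\left(5,-14 \right)} = 5 \cdot 5 \left(-3 + 0\right) + \left(-4 - -1\right) \left(-9 + 5\right) = 25 \left(-3\right) + \left(-4 + 1\right) \left(-4\right) = -75 - -12 = -75 + 12 = -63$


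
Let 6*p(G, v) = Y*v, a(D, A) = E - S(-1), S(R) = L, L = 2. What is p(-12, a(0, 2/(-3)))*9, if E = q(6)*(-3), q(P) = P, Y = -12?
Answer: 360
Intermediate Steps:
S(R) = 2
E = -18 (E = 6*(-3) = -18)
a(D, A) = -20 (a(D, A) = -18 - 1*2 = -18 - 2 = -20)
p(G, v) = -2*v (p(G, v) = (-12*v)/6 = -2*v)
p(-12, a(0, 2/(-3)))*9 = -2*(-20)*9 = 40*9 = 360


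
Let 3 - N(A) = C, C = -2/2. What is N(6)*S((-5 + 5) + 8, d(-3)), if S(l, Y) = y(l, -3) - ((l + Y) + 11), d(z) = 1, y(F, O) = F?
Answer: -48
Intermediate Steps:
C = -1 (C = -2*½ = -1)
N(A) = 4 (N(A) = 3 - 1*(-1) = 3 + 1 = 4)
S(l, Y) = -11 - Y (S(l, Y) = l - ((l + Y) + 11) = l - ((Y + l) + 11) = l - (11 + Y + l) = l + (-11 - Y - l) = -11 - Y)
N(6)*S((-5 + 5) + 8, d(-3)) = 4*(-11 - 1*1) = 4*(-11 - 1) = 4*(-12) = -48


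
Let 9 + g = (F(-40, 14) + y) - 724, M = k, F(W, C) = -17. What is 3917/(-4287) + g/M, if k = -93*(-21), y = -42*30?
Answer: -602473/310093 ≈ -1.9429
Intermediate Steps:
y = -1260
k = 1953
M = 1953
g = -2010 (g = -9 + ((-17 - 1260) - 724) = -9 + (-1277 - 724) = -9 - 2001 = -2010)
3917/(-4287) + g/M = 3917/(-4287) - 2010/1953 = 3917*(-1/4287) - 2010*1/1953 = -3917/4287 - 670/651 = -602473/310093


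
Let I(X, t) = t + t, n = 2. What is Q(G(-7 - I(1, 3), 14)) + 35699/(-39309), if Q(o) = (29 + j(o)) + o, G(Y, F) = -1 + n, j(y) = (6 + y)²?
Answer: 3069712/39309 ≈ 78.092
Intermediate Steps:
I(X, t) = 2*t
G(Y, F) = 1 (G(Y, F) = -1 + 2 = 1)
Q(o) = 29 + o + (6 + o)² (Q(o) = (29 + (6 + o)²) + o = 29 + o + (6 + o)²)
Q(G(-7 - I(1, 3), 14)) + 35699/(-39309) = (29 + 1 + (6 + 1)²) + 35699/(-39309) = (29 + 1 + 7²) + 35699*(-1/39309) = (29 + 1 + 49) - 35699/39309 = 79 - 35699/39309 = 3069712/39309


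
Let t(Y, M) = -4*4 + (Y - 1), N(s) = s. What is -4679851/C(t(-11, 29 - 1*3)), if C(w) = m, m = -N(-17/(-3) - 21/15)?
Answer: 70197765/64 ≈ 1.0968e+6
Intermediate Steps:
m = -64/15 (m = -(-17/(-3) - 21/15) = -(-17*(-⅓) - 21*1/15) = -(17/3 - 7/5) = -1*64/15 = -64/15 ≈ -4.2667)
t(Y, M) = -17 + Y (t(Y, M) = -16 + (-1 + Y) = -17 + Y)
C(w) = -64/15
-4679851/C(t(-11, 29 - 1*3)) = -4679851/(-64/15) = -4679851*(-15/64) = 70197765/64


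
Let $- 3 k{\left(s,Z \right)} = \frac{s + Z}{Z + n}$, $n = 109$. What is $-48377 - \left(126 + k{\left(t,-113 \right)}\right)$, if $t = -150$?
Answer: $- \frac{581773}{12} \approx -48481.0$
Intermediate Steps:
$k{\left(s,Z \right)} = - \frac{Z + s}{3 \left(109 + Z\right)}$ ($k{\left(s,Z \right)} = - \frac{\left(s + Z\right) \frac{1}{Z + 109}}{3} = - \frac{\left(Z + s\right) \frac{1}{109 + Z}}{3} = - \frac{\frac{1}{109 + Z} \left(Z + s\right)}{3} = - \frac{Z + s}{3 \left(109 + Z\right)}$)
$-48377 - \left(126 + k{\left(t,-113 \right)}\right) = -48377 - \left(126 + \frac{\left(-1\right) \left(-113\right) - -150}{3 \left(109 - 113\right)}\right) = -48377 - \left(126 + \frac{113 + 150}{3 \left(-4\right)}\right) = -48377 - \left(126 + \frac{1}{3} \left(- \frac{1}{4}\right) 263\right) = -48377 - \left(126 - \frac{263}{12}\right) = -48377 - \frac{1249}{12} = - \frac{581773}{12}$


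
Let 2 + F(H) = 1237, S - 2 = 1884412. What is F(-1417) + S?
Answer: 1885649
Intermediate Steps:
S = 1884414 (S = 2 + 1884412 = 1884414)
F(H) = 1235 (F(H) = -2 + 1237 = 1235)
F(-1417) + S = 1235 + 1884414 = 1885649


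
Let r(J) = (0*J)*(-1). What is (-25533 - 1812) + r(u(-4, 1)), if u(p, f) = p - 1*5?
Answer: -27345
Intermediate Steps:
u(p, f) = -5 + p (u(p, f) = p - 5 = -5 + p)
r(J) = 0 (r(J) = 0*(-1) = 0)
(-25533 - 1812) + r(u(-4, 1)) = (-25533 - 1812) + 0 = -27345 + 0 = -27345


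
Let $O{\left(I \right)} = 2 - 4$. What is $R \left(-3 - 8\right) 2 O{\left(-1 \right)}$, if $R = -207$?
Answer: $-9108$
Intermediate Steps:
$O{\left(I \right)} = -2$ ($O{\left(I \right)} = 2 - 4 = -2$)
$R \left(-3 - 8\right) 2 O{\left(-1 \right)} = - 207 \left(-3 - 8\right) 2 \left(-2\right) = - 207 \left(\left(-11\right) 2\right) \left(-2\right) = \left(-207\right) \left(-22\right) \left(-2\right) = 4554 \left(-2\right) = -9108$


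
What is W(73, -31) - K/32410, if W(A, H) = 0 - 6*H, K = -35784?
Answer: 433146/2315 ≈ 187.10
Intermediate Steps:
W(A, H) = -6*H
W(73, -31) - K/32410 = -6*(-31) - (-35784)/32410 = 186 - (-35784)/32410 = 186 - 1*(-2556/2315) = 186 + 2556/2315 = 433146/2315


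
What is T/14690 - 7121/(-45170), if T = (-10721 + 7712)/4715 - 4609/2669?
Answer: 131507132753163/835030151154550 ≈ 0.15749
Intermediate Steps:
T = -29762456/12584335 (T = -3009*1/4715 - 4609*1/2669 = -3009/4715 - 4609/2669 = -29762456/12584335 ≈ -2.3650)
T/14690 - 7121/(-45170) = -29762456/12584335/14690 - 7121/(-45170) = -29762456/12584335*1/14690 - 7121*(-1/45170) = -14881228/92431940575 + 7121/45170 = 131507132753163/835030151154550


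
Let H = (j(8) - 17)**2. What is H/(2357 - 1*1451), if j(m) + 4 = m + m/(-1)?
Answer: 147/302 ≈ 0.48675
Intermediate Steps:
j(m) = -4 (j(m) = -4 + (m + m/(-1)) = -4 + (m + m*(-1)) = -4 + (m - m) = -4 + 0 = -4)
H = 441 (H = (-4 - 17)**2 = (-21)**2 = 441)
H/(2357 - 1*1451) = 441/(2357 - 1*1451) = 441/(2357 - 1451) = 441/906 = 441*(1/906) = 147/302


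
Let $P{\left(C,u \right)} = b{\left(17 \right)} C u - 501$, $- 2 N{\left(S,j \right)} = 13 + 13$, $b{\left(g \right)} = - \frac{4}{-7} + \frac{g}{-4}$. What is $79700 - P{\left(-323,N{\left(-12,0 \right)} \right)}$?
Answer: $\frac{2678125}{28} \approx 95647.0$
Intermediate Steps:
$b{\left(g \right)} = \frac{4}{7} - \frac{g}{4}$ ($b{\left(g \right)} = \left(-4\right) \left(- \frac{1}{7}\right) + g \left(- \frac{1}{4}\right) = \frac{4}{7} - \frac{g}{4}$)
$N{\left(S,j \right)} = -13$ ($N{\left(S,j \right)} = - \frac{13 + 13}{2} = \left(- \frac{1}{2}\right) 26 = -13$)
$P{\left(C,u \right)} = -501 - \frac{103 C u}{28}$ ($P{\left(C,u \right)} = \left(\frac{4}{7} - \frac{17}{4}\right) C u - 501 = - \frac{103 C}{28} u - 501 = - \frac{103 C u}{28} - 501 = -501 - \frac{103 C u}{28}$)
$79700 - P{\left(-323,N{\left(-12,0 \right)} \right)} = 79700 - \left(-501 - \left(- \frac{33269}{28}\right) \left(-13\right)\right) = 79700 - \left(-501 - \frac{432497}{28}\right) = 79700 - - \frac{446525}{28} = 79700 + \frac{446525}{28} = \frac{2678125}{28}$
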